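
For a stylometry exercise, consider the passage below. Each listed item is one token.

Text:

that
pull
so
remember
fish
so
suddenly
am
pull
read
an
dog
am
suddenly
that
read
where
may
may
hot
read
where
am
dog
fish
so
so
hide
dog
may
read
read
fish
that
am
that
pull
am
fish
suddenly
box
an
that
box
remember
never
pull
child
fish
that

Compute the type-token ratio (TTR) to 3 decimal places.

N = 50 tokens, V = 17 types.
TTR = V / N = 17 / 50 = 0.340

0.340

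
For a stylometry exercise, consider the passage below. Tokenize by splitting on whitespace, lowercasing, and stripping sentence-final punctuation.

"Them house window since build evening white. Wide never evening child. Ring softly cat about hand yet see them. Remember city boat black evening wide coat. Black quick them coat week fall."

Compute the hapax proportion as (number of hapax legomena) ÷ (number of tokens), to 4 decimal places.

Frequencies: them:3, evening:3, wide:2, black:2, coat:2, house:1, window:1, since:1, build:1, white:1, never:1, child:1, ring:1, softly:1, cat:1, about:1, hand:1, yet:1, see:1, remember:1, … (5 more, each freq 1)
Hapax count = 20; token count = 32.
Ratio = 20 / 32 = 0.6250

0.6250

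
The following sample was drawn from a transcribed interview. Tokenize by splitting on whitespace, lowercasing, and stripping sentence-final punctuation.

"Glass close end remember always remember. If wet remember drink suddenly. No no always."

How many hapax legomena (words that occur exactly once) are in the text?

Frequencies: remember:3, always:2, no:2, glass:1, close:1, end:1, if:1, wet:1, drink:1, suddenly:1
Hapax (freq=1): close, drink, end, glass, if, suddenly, wet

7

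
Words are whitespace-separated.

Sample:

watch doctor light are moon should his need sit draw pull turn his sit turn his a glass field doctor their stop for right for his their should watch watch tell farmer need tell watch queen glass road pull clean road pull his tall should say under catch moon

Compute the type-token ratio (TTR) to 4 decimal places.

0.5714

N = 49 tokens, V = 28 types.
TTR = V / N = 28 / 49 = 0.5714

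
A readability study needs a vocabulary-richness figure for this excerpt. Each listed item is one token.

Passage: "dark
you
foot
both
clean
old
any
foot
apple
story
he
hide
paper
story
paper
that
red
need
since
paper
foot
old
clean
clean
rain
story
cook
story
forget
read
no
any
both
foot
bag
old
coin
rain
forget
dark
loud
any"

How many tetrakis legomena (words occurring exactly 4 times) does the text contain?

2

Frequencies: foot:4, story:4, clean:3, old:3, any:3, paper:3, dark:2, both:2, rain:2, forget:2, you:1, apple:1, he:1, hide:1, that:1, red:1, need:1, since:1, cook:1, read:1, … (4 more, each freq 1)
Words with frequency 4: foot, story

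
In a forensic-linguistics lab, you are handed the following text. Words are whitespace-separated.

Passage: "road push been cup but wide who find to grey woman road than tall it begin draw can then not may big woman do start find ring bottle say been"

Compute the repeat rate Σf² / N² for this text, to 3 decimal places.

Frequencies: road:2, been:2, find:2, woman:2, push:1, cup:1, but:1, wide:1, who:1, to:1, grey:1, than:1, tall:1, it:1, begin:1, draw:1, can:1, then:1, not:1, may:1, … (6 more, each freq 1)
Σf² = 38; N² = 900
Repeat rate = 38 / 900 = 0.042

0.042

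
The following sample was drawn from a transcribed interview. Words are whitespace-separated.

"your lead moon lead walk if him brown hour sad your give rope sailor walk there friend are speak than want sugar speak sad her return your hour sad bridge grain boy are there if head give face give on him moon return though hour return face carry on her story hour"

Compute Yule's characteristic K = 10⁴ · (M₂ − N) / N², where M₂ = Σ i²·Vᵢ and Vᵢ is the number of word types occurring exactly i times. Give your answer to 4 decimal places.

Frequencies: hour:4, your:3, sad:3, give:3, return:3, lead:2, moon:2, walk:2, if:2, him:2, there:2, are:2, speak:2, her:2, face:2, on:2, brown:1, rope:1, sailor:1, friend:1, … (10 more, each freq 1)
N = 52. Frequency spectrum: V_1=14, V_2=11, V_3=4, V_4=1
M₂ = 1²·14 + 2²·11 + 3²·4 + 4²·1 = 110
K = 10000 × (110 − 52) / 52² = 214.4970

214.4970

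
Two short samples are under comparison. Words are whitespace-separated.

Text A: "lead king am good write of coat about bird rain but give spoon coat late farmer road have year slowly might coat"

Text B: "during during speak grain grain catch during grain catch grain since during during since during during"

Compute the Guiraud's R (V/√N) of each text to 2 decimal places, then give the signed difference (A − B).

A: V=20, N=22, R=4.26
B: V=5, N=16, R=1.25
Difference = 4.26 − 1.25 = 3.01

3.01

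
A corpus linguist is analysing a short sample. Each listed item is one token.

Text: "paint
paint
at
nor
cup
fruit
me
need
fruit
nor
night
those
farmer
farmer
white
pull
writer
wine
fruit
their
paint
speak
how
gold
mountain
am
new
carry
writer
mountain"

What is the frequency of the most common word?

3

Frequencies: paint:3, fruit:3, nor:2, farmer:2, writer:2, mountain:2, at:1, cup:1, me:1, need:1, night:1, those:1, white:1, pull:1, wine:1, their:1, speak:1, how:1, gold:1, am:1, … (2 more, each freq 1)
Most common: 'paint' with frequency 3.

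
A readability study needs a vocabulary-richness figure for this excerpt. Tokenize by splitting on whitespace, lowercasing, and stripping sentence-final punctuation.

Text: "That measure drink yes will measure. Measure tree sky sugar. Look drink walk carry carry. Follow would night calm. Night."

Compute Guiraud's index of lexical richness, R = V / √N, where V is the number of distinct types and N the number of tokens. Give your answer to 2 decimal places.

N = 20, V = 15.
√N = 4.472136
R = 15 / 4.472136 = 3.35

3.35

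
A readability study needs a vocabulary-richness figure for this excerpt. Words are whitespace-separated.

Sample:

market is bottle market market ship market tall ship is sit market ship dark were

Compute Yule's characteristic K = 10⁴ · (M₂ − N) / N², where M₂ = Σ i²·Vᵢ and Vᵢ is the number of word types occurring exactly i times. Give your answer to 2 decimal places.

Frequencies: market:5, ship:3, is:2, bottle:1, tall:1, sit:1, dark:1, were:1
N = 15. Frequency spectrum: V_1=5, V_2=1, V_3=1, V_5=1
M₂ = 1²·5 + 2²·1 + 3²·1 + 5²·1 = 43
K = 10000 × (43 − 15) / 15² = 1244.44

1244.44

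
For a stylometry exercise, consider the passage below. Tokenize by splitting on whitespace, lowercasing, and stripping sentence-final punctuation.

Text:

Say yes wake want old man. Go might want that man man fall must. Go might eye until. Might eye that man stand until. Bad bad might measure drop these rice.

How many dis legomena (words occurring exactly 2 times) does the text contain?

Frequencies: man:4, might:4, want:2, go:2, that:2, eye:2, until:2, bad:2, say:1, yes:1, wake:1, old:1, fall:1, must:1, stand:1, measure:1, drop:1, these:1, rice:1
Words with frequency 2: bad, eye, go, that, until, want

6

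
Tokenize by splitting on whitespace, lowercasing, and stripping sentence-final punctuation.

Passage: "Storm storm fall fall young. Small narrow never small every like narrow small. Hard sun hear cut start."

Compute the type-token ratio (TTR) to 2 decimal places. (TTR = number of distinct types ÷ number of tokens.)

N = 18 tokens, V = 13 types.
TTR = V / N = 13 / 18 = 0.72

0.72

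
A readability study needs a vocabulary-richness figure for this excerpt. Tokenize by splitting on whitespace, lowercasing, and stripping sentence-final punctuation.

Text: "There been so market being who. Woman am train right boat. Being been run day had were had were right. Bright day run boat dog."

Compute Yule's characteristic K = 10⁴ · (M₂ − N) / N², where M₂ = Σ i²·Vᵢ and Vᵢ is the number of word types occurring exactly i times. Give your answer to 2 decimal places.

Frequencies: been:2, being:2, right:2, boat:2, run:2, day:2, had:2, were:2, there:1, so:1, market:1, who:1, woman:1, am:1, train:1, bright:1, dog:1
N = 25. Frequency spectrum: V_1=9, V_2=8
M₂ = 1²·9 + 2²·8 = 41
K = 10000 × (41 − 25) / 25² = 256.00

256.00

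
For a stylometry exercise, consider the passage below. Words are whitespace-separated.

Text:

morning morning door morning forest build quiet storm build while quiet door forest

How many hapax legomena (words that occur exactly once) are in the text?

2

Frequencies: morning:3, door:2, forest:2, build:2, quiet:2, storm:1, while:1
Hapax (freq=1): storm, while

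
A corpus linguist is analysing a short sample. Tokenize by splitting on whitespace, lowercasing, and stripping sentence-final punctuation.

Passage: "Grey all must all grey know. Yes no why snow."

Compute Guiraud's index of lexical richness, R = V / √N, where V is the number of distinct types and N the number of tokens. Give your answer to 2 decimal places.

2.53

N = 10, V = 8.
√N = 3.162278
R = 8 / 3.162278 = 2.53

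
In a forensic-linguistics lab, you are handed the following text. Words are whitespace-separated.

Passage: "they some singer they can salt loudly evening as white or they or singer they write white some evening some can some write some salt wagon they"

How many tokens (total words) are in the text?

27

Tokens: they, some, singer, they, can, salt, loudly, evening, as, white, or, they, or, singer, they, write, white, some, evening, some, can, some, write, some, salt, wagon, they
N = 27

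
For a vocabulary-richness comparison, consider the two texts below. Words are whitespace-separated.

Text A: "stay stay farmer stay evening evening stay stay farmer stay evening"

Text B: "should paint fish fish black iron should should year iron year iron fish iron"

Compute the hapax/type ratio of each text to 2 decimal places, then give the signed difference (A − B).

-0.33

A: hapax=0, V=3, ratio=0.00
B: hapax=2, V=6, ratio=0.33
Difference = 0.00 − 0.33 = -0.33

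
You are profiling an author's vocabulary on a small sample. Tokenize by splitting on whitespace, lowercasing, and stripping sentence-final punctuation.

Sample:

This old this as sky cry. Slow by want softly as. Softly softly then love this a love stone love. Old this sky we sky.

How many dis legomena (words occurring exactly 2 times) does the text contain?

Frequencies: this:4, sky:3, softly:3, love:3, old:2, as:2, cry:1, slow:1, by:1, want:1, then:1, a:1, stone:1, we:1
Words with frequency 2: as, old

2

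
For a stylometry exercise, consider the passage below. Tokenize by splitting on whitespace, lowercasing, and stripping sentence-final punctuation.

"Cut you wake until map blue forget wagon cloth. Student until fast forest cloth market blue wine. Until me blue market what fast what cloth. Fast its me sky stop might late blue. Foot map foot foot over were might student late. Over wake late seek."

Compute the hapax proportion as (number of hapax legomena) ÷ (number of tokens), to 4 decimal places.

0.2391

Frequencies: blue:4, until:3, cloth:3, fast:3, late:3, foot:3, wake:2, map:2, student:2, market:2, me:2, what:2, might:2, over:2, cut:1, you:1, forget:1, wagon:1, forest:1, wine:1, … (5 more, each freq 1)
Hapax count = 11; token count = 46.
Ratio = 11 / 46 = 0.2391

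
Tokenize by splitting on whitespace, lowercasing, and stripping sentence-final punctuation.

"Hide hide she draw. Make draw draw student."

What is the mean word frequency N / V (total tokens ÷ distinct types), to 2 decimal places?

1.60

N = 8 tokens, V = 5 types.
Mean frequency = N / V = 8 / 5 = 1.60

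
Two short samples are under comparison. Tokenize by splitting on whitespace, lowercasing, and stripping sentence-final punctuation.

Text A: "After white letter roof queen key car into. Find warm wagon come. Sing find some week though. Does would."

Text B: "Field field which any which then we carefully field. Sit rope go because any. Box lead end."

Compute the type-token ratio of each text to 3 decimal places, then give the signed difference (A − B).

TTR(A) = 18/19 = 0.947
TTR(B) = 13/17 = 0.765
Difference = 0.947 − 0.765 = 0.182

0.182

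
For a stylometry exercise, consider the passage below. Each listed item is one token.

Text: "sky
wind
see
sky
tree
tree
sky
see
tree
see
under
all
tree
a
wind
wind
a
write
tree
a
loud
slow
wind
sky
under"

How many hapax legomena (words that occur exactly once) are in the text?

Frequencies: tree:5, sky:4, wind:4, see:3, a:3, under:2, all:1, write:1, loud:1, slow:1
Hapax (freq=1): all, loud, slow, write

4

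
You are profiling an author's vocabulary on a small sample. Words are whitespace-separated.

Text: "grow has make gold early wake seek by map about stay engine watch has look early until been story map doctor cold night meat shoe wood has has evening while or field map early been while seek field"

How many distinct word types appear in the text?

27

Distinct types: {about, been, by, cold, doctor, early, engine, evening, field, gold, grow, has, look, make, map, meat, night, or, seek, shoe, stay, story, until, wake, watch, while, wood}
V = 27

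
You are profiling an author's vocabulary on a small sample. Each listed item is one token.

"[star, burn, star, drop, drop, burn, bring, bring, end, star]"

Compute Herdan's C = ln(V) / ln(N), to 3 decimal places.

N = 10, V = 5.
ln(V) = 1.609438, ln(N) = 2.302585
C = 1.609438 / 2.302585 = 0.699

0.699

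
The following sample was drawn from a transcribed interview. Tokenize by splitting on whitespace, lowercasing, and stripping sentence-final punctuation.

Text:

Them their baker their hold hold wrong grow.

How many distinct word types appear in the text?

Distinct types: {baker, grow, hold, their, them, wrong}
V = 6

6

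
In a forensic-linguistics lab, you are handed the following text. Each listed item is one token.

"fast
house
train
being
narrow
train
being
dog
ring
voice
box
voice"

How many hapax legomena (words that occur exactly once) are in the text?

6

Frequencies: train:2, being:2, voice:2, fast:1, house:1, narrow:1, dog:1, ring:1, box:1
Hapax (freq=1): box, dog, fast, house, narrow, ring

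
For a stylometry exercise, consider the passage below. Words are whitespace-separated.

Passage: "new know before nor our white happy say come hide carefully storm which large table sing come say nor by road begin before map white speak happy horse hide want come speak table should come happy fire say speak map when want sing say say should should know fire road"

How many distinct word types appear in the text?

26

Distinct types: {before, begin, by, carefully, come, fire, happy, hide, horse, know, large, map, new, nor, our, road, say, should, sing, speak, storm, table, want, when, which, white}
V = 26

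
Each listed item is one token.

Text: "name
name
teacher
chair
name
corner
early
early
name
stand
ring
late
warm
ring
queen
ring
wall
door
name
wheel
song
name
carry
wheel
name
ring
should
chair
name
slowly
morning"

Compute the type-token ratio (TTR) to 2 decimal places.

0.58

N = 31 tokens, V = 18 types.
TTR = V / N = 18 / 31 = 0.58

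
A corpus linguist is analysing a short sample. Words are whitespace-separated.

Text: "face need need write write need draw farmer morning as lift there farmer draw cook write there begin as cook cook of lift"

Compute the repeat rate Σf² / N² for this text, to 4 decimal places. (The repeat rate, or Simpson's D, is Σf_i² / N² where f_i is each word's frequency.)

0.0964

Frequencies: need:3, write:3, cook:3, draw:2, farmer:2, as:2, lift:2, there:2, face:1, morning:1, begin:1, of:1
Σf² = 51; N² = 529
Repeat rate = 51 / 529 = 0.0964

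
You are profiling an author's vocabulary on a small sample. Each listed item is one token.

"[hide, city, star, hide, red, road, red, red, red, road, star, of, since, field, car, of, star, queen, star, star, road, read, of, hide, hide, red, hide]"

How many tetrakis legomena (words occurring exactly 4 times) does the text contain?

0

Frequencies: hide:5, star:5, red:5, road:3, of:3, city:1, since:1, field:1, car:1, queen:1, read:1
Words with frequency 4: (none)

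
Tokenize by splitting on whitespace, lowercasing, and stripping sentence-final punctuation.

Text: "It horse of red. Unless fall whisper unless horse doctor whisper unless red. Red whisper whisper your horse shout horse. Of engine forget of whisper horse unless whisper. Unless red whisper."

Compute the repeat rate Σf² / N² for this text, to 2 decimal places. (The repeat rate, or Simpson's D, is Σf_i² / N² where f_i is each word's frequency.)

0.14

Frequencies: whisper:7, horse:5, unless:5, red:4, of:3, it:1, fall:1, doctor:1, your:1, shout:1, engine:1, forget:1
Σf² = 131; N² = 961
Repeat rate = 131 / 961 = 0.14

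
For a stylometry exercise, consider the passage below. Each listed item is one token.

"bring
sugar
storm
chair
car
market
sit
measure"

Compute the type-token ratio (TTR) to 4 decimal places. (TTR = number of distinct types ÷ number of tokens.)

1.0000

N = 8 tokens, V = 8 types.
TTR = V / N = 8 / 8 = 1.0000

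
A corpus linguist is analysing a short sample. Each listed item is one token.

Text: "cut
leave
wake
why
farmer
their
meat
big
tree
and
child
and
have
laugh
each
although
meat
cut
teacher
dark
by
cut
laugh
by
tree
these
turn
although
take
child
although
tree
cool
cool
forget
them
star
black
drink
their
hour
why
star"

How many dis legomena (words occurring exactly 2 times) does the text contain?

9

Frequencies: cut:3, tree:3, although:3, why:2, their:2, meat:2, and:2, child:2, laugh:2, by:2, cool:2, star:2, leave:1, wake:1, farmer:1, big:1, have:1, each:1, teacher:1, dark:1, … (8 more, each freq 1)
Words with frequency 2: and, by, child, cool, laugh, meat, star, their, why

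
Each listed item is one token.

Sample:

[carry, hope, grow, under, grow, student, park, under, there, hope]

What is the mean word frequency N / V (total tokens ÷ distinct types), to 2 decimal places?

1.43

N = 10 tokens, V = 7 types.
Mean frequency = N / V = 10 / 7 = 1.43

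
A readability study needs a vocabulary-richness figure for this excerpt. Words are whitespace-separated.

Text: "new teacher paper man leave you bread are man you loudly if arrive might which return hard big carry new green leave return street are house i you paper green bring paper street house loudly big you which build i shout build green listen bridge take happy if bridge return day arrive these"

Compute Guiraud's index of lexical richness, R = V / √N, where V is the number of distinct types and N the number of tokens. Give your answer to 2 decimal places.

N = 53, V = 30.
√N = 7.280110
R = 30 / 7.280110 = 4.12

4.12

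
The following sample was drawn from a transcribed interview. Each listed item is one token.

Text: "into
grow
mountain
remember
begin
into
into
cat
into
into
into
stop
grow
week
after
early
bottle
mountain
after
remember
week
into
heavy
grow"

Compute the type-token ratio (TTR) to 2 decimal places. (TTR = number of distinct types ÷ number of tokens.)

0.50

N = 24 tokens, V = 12 types.
TTR = V / N = 12 / 24 = 0.50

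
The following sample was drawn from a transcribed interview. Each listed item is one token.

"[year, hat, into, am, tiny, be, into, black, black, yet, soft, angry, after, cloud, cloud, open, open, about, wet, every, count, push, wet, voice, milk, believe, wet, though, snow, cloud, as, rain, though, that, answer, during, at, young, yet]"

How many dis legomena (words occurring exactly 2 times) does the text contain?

5

Frequencies: cloud:3, wet:3, into:2, black:2, yet:2, open:2, though:2, year:1, hat:1, am:1, tiny:1, be:1, soft:1, angry:1, after:1, about:1, every:1, count:1, push:1, voice:1, … (10 more, each freq 1)
Words with frequency 2: black, into, open, though, yet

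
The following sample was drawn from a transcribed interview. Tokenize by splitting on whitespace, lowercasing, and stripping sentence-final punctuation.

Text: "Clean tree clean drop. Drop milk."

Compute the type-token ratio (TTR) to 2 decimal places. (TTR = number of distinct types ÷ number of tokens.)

0.67

N = 6 tokens, V = 4 types.
TTR = V / N = 4 / 6 = 0.67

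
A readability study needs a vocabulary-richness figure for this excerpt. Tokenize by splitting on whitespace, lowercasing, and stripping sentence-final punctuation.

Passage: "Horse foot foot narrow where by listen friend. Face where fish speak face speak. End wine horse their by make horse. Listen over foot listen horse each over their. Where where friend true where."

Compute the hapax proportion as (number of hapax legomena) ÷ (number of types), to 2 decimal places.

Frequencies: where:5, horse:4, foot:3, listen:3, by:2, friend:2, face:2, speak:2, their:2, over:2, narrow:1, fish:1, end:1, wine:1, make:1, each:1, true:1
Hapax count = 7; type count = 17.
Ratio = 7 / 17 = 0.41

0.41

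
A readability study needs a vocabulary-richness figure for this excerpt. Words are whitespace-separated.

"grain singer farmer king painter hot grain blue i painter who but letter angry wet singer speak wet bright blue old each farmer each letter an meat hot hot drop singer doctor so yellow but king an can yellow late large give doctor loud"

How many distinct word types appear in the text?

Distinct types: {an, angry, blue, bright, but, can, doctor, drop, each, farmer, give, grain, hot, i, king, large, late, letter, loud, meat, old, painter, singer, so, speak, wet, who, yellow}
V = 28

28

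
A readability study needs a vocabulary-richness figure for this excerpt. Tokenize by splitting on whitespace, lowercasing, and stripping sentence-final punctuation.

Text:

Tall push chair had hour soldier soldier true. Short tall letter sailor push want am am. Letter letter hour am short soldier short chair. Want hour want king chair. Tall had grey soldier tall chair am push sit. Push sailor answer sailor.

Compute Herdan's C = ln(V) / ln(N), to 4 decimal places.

0.7418

N = 42, V = 16.
ln(V) = 2.772589, ln(N) = 3.737670
C = 2.772589 / 3.737670 = 0.7418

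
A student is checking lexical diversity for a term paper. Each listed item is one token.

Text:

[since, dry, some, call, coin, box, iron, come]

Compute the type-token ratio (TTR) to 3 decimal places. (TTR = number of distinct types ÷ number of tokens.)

1.000

N = 8 tokens, V = 8 types.
TTR = V / N = 8 / 8 = 1.000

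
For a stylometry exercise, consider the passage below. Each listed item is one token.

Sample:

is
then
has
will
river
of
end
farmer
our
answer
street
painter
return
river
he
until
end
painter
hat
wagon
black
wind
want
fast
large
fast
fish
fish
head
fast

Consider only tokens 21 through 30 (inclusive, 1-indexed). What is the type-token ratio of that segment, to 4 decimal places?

0.7000

Segment tokens 21–30: black, wind, want, fast, large, fast, fish, fish, head, fast
Segment N = 10, segment V = 7.
TTR = 7 / 10 = 0.7000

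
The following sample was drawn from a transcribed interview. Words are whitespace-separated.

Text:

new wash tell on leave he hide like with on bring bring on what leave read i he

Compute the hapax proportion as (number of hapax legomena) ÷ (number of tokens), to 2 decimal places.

0.50

Frequencies: on:3, leave:2, he:2, bring:2, new:1, wash:1, tell:1, hide:1, like:1, with:1, what:1, read:1, i:1
Hapax count = 9; token count = 18.
Ratio = 9 / 18 = 0.50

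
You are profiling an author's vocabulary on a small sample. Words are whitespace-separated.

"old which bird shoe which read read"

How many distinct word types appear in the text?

5

Distinct types: {bird, old, read, shoe, which}
V = 5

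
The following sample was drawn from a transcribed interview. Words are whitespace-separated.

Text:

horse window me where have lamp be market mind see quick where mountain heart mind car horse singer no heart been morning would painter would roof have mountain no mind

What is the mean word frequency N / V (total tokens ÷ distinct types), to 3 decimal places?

1.429

N = 30 tokens, V = 21 types.
Mean frequency = N / V = 30 / 21 = 1.429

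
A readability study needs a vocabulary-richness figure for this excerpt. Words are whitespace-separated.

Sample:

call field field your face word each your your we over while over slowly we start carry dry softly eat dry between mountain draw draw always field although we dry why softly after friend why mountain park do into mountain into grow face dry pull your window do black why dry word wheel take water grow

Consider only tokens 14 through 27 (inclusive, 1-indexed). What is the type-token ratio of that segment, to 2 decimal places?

0.86

Segment tokens 14–27: slowly, we, start, carry, dry, softly, eat, dry, between, mountain, draw, draw, always, field
Segment N = 14, segment V = 12.
TTR = 12 / 14 = 0.86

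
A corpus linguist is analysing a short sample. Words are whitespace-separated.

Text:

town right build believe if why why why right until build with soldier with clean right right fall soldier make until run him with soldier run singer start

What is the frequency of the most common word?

4

Frequencies: right:4, why:3, with:3, soldier:3, build:2, until:2, run:2, town:1, believe:1, if:1, clean:1, fall:1, make:1, him:1, singer:1, start:1
Most common: 'right' with frequency 4.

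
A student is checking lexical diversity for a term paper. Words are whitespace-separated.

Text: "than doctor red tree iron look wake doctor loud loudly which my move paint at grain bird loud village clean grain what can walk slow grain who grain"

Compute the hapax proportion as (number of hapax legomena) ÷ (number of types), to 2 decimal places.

Frequencies: grain:4, doctor:2, loud:2, than:1, red:1, tree:1, iron:1, look:1, wake:1, loudly:1, which:1, my:1, move:1, paint:1, at:1, bird:1, village:1, clean:1, what:1, can:1, … (3 more, each freq 1)
Hapax count = 20; type count = 23.
Ratio = 20 / 23 = 0.87

0.87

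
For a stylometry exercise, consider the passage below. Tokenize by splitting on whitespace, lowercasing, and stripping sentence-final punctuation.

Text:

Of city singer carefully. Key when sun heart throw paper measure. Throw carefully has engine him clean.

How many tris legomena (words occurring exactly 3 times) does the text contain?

0

Frequencies: carefully:2, throw:2, of:1, city:1, singer:1, key:1, when:1, sun:1, heart:1, paper:1, measure:1, has:1, engine:1, him:1, clean:1
Words with frequency 3: (none)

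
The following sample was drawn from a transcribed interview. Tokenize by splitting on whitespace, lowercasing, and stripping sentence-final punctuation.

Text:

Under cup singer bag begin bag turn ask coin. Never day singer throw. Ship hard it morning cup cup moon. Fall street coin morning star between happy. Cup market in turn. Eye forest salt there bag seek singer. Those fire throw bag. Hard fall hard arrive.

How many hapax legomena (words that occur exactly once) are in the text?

Frequencies: cup:4, bag:4, singer:3, hard:3, turn:2, coin:2, throw:2, morning:2, fall:2, under:1, begin:1, ask:1, never:1, day:1, ship:1, it:1, moon:1, street:1, star:1, between:1, … (11 more, each freq 1)
Hapax (freq=1): arrive, ask, begin, between, day, eye, fire, forest, happy, in, it, market, moon, never, salt, seek, ship, star, street, there, those, under

22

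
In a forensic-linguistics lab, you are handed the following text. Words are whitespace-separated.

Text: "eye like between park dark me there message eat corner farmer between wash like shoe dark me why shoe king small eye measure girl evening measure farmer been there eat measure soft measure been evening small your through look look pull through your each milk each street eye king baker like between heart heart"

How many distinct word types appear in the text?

30

Distinct types: {baker, been, between, corner, dark, each, eat, evening, eye, farmer, girl, heart, king, like, look, me, measure, message, milk, park, pull, shoe, small, soft, street, there, through, wash, why, your}
V = 30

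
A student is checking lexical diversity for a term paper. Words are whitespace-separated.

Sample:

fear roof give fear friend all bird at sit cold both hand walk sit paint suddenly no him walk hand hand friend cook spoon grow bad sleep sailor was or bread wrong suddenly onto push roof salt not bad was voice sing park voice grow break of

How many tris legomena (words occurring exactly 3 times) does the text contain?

1

Frequencies: hand:3, fear:2, roof:2, friend:2, sit:2, walk:2, suddenly:2, grow:2, bad:2, was:2, voice:2, give:1, all:1, bird:1, at:1, cold:1, both:1, paint:1, no:1, him:1, … (15 more, each freq 1)
Words with frequency 3: hand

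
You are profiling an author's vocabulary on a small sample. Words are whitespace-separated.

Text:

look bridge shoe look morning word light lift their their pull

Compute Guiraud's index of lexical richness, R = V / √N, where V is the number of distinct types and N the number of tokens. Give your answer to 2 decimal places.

N = 11, V = 9.
√N = 3.316625
R = 9 / 3.316625 = 2.71

2.71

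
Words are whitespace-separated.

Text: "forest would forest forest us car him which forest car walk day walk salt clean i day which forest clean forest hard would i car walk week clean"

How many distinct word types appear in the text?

13

Distinct types: {car, clean, day, forest, hard, him, i, salt, us, walk, week, which, would}
V = 13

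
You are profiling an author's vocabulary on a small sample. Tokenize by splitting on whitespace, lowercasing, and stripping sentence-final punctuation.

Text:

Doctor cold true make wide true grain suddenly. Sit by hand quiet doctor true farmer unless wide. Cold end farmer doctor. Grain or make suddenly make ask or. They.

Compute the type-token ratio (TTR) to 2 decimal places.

0.59

N = 29 tokens, V = 17 types.
TTR = V / N = 17 / 29 = 0.59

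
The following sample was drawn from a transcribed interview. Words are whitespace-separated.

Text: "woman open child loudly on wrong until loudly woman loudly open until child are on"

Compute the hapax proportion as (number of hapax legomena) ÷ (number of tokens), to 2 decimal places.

Frequencies: loudly:3, woman:2, open:2, child:2, on:2, until:2, wrong:1, are:1
Hapax count = 2; token count = 15.
Ratio = 2 / 15 = 0.13

0.13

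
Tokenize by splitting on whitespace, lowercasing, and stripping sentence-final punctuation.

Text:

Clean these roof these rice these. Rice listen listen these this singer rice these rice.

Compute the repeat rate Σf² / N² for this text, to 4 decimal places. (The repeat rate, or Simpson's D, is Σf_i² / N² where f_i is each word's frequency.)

0.2178

Frequencies: these:5, rice:4, listen:2, clean:1, roof:1, this:1, singer:1
Σf² = 49; N² = 225
Repeat rate = 49 / 225 = 0.2178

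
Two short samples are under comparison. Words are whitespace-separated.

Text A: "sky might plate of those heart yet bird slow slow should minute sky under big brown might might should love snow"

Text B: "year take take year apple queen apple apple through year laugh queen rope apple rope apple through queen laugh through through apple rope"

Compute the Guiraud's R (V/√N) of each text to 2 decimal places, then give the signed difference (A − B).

A: V=16, N=21, R=3.49
B: V=7, N=23, R=1.46
Difference = 3.49 − 1.46 = 2.03

2.03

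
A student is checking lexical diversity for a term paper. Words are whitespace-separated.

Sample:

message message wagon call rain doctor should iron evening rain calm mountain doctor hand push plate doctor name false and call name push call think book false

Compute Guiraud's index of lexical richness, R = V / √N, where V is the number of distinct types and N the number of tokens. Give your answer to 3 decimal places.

3.464

N = 27, V = 18.
√N = 5.196152
R = 18 / 5.196152 = 3.464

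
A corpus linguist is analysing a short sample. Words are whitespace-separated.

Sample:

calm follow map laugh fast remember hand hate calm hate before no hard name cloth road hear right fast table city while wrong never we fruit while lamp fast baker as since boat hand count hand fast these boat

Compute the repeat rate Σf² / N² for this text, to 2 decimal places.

0.04

Frequencies: fast:4, hand:3, calm:2, hate:2, while:2, boat:2, follow:1, map:1, laugh:1, remember:1, before:1, no:1, hard:1, name:1, cloth:1, road:1, hear:1, right:1, table:1, city:1, … (10 more, each freq 1)
Σf² = 65; N² = 1521
Repeat rate = 65 / 1521 = 0.04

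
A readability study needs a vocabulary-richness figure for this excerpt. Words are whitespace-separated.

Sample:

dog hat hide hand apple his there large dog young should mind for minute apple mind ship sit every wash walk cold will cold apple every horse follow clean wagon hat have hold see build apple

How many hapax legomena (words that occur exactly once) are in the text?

22

Frequencies: apple:4, dog:2, hat:2, mind:2, every:2, cold:2, hide:1, hand:1, his:1, there:1, large:1, young:1, should:1, for:1, minute:1, ship:1, sit:1, wash:1, walk:1, will:1, … (8 more, each freq 1)
Hapax (freq=1): build, clean, follow, for, hand, have, hide, his, hold, horse, large, minute, see, ship, should, sit, there, wagon, walk, wash, will, young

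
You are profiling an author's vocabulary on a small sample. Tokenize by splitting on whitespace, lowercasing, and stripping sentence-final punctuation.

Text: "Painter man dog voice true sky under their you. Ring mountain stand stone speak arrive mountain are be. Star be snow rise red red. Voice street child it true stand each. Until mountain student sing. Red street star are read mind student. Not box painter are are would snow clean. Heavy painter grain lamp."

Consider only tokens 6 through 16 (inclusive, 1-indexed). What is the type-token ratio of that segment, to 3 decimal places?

0.909

Segment tokens 6–16: sky, under, their, you, ring, mountain, stand, stone, speak, arrive, mountain
Segment N = 11, segment V = 10.
TTR = 10 / 11 = 0.909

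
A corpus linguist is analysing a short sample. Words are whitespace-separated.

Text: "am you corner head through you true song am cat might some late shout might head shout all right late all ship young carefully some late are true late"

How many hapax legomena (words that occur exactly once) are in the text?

Frequencies: late:4, am:2, you:2, head:2, true:2, might:2, some:2, shout:2, all:2, corner:1, through:1, song:1, cat:1, right:1, ship:1, young:1, carefully:1, are:1
Hapax (freq=1): are, carefully, cat, corner, right, ship, song, through, young

9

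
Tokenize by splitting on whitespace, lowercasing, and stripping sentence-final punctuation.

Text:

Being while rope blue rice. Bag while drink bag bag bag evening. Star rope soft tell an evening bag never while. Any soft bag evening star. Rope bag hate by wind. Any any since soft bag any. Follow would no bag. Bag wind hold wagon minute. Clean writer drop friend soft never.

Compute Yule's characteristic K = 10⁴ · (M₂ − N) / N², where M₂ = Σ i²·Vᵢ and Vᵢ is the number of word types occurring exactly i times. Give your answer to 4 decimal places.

Frequencies: bag:10, soft:4, any:4, while:3, rope:3, evening:3, star:2, never:2, wind:2, being:1, blue:1, rice:1, drink:1, tell:1, an:1, hate:1, by:1, since:1, follow:1, would:1, … (8 more, each freq 1)
N = 52. Frequency spectrum: V_1=19, V_2=3, V_3=3, V_4=2, V_10=1
M₂ = 1²·19 + 2²·3 + 3²·3 + 4²·2 + 10²·1 = 190
K = 10000 × (190 − 52) / 52² = 510.3550

510.3550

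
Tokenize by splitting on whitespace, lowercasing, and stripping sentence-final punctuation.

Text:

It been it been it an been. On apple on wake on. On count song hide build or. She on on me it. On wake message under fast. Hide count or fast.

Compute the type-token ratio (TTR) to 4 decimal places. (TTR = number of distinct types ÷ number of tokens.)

0.5000

N = 32 tokens, V = 16 types.
TTR = V / N = 16 / 32 = 0.5000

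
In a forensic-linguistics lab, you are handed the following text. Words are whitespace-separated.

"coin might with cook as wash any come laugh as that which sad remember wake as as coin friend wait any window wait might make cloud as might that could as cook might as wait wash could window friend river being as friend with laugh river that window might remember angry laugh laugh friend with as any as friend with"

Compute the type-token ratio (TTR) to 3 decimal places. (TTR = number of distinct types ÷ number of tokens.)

0.383

N = 60 tokens, V = 23 types.
TTR = V / N = 23 / 60 = 0.383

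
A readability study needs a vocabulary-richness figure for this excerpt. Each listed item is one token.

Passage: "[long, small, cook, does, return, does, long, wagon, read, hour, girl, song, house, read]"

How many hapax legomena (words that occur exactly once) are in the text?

Frequencies: long:2, does:2, read:2, small:1, cook:1, return:1, wagon:1, hour:1, girl:1, song:1, house:1
Hapax (freq=1): cook, girl, hour, house, return, small, song, wagon

8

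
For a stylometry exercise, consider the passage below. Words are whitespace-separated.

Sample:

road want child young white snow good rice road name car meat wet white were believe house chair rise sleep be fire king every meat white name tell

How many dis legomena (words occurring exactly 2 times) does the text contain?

3

Frequencies: white:3, road:2, name:2, meat:2, want:1, child:1, young:1, snow:1, good:1, rice:1, car:1, wet:1, were:1, believe:1, house:1, chair:1, rise:1, sleep:1, be:1, fire:1, … (3 more, each freq 1)
Words with frequency 2: meat, name, road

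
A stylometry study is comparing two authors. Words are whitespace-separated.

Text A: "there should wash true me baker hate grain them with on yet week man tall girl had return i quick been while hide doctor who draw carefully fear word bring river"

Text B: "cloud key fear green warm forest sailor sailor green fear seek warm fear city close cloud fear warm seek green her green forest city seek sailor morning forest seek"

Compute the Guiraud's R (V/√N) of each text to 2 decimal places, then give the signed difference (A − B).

3.34

A: V=31, N=31, R=5.57
B: V=12, N=29, R=2.23
Difference = 5.57 − 2.23 = 3.34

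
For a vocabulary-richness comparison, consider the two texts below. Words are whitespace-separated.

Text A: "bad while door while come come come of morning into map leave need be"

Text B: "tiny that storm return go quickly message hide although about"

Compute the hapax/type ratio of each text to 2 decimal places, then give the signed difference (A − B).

-0.18

A: hapax=9, V=11, ratio=0.82
B: hapax=10, V=10, ratio=1.00
Difference = 0.82 − 1.00 = -0.18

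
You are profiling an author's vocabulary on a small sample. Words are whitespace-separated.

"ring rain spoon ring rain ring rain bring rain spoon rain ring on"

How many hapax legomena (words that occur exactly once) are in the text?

Frequencies: rain:5, ring:4, spoon:2, bring:1, on:1
Hapax (freq=1): bring, on

2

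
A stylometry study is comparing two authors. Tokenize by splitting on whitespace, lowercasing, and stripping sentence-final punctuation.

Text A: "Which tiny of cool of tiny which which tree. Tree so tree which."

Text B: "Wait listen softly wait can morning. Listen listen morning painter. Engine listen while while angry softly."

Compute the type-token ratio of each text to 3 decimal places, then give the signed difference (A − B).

TTR(A) = 6/13 = 0.462
TTR(B) = 9/16 = 0.563
Difference = 0.462 − 0.563 = -0.101

-0.101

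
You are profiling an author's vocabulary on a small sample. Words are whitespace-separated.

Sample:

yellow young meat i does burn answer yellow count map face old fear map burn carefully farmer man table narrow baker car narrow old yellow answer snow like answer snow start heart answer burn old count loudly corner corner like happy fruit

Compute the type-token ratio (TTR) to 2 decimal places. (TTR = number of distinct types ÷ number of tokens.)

0.64

N = 42 tokens, V = 27 types.
TTR = V / N = 27 / 42 = 0.64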